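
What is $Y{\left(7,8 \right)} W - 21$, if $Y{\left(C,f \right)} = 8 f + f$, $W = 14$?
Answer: $987$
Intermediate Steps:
$Y{\left(C,f \right)} = 9 f$
$Y{\left(7,8 \right)} W - 21 = 9 \cdot 8 \cdot 14 - 21 = 72 \cdot 14 - 21 = 1008 - 21 = 987$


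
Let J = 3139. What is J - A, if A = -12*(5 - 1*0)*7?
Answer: 3559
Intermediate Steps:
A = -420 (A = -12*(5 + 0)*7 = -12*5*7 = -60*7 = -420)
J - A = 3139 - 1*(-420) = 3139 + 420 = 3559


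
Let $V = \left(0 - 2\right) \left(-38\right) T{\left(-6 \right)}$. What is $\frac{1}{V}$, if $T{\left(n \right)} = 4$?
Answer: $\frac{1}{304} \approx 0.0032895$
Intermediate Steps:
$V = 304$ ($V = \left(0 - 2\right) \left(-38\right) 4 = \left(-2\right) \left(-38\right) 4 = 76 \cdot 4 = 304$)
$\frac{1}{V} = \frac{1}{304}$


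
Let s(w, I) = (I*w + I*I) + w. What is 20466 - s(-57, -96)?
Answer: 5835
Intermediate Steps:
s(w, I) = w + I² + I*w (s(w, I) = (I*w + I²) + w = (I² + I*w) + w = w + I² + I*w)
20466 - s(-57, -96) = 20466 - (-57 + (-96)² - 96*(-57)) = 20466 - (-57 + 9216 + 5472) = 20466 - 1*14631 = 20466 - 14631 = 5835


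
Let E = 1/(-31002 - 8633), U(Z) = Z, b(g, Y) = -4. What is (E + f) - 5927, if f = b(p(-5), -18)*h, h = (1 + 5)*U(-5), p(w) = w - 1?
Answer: -230160446/39635 ≈ -5807.0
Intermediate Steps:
p(w) = -1 + w
h = -30 (h = (1 + 5)*(-5) = 6*(-5) = -30)
E = -1/39635 (E = 1/(-39635) = -1/39635 ≈ -2.5230e-5)
f = 120 (f = -4*(-30) = 120)
(E + f) - 5927 = (-1/39635 + 120) - 5927 = 4756199/39635 - 5927 = -230160446/39635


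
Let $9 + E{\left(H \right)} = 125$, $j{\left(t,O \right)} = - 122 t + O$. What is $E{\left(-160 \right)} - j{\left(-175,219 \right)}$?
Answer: $-21453$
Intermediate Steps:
$j{\left(t,O \right)} = O - 122 t$
$E{\left(H \right)} = 116$ ($E{\left(H \right)} = -9 + 125 = 116$)
$E{\left(-160 \right)} - j{\left(-175,219 \right)} = 116 - \left(219 - -21350\right) = 116 - \left(219 + 21350\right) = 116 - 21569 = -21453$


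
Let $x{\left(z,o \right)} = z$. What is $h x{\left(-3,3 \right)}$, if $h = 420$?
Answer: $-1260$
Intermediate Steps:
$h x{\left(-3,3 \right)} = 420 \left(-3\right) = -1260$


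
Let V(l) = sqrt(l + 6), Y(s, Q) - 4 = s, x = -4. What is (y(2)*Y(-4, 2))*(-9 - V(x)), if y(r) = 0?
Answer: 0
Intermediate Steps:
Y(s, Q) = 4 + s
V(l) = sqrt(6 + l)
(y(2)*Y(-4, 2))*(-9 - V(x)) = (0*(4 - 4))*(-9 - sqrt(6 - 4)) = (0*0)*(-9 - sqrt(2)) = 0*(-9 - sqrt(2)) = 0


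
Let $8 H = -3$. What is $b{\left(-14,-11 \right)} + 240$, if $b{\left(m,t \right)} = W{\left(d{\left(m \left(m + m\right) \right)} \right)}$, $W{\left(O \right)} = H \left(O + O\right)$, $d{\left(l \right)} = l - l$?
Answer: $240$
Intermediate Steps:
$H = - \frac{3}{8}$ ($H = \frac{1}{8} \left(-3\right) = - \frac{3}{8} \approx -0.375$)
$d{\left(l \right)} = 0$
$W{\left(O \right)} = - \frac{3 O}{4}$ ($W{\left(O \right)} = - \frac{3 \left(O + O\right)}{8} = - \frac{3 \cdot 2 O}{8} = - \frac{3 O}{4}$)
$b{\left(m,t \right)} = 0$ ($b{\left(m,t \right)} = \left(- \frac{3}{4}\right) 0 = 0$)
$b{\left(-14,-11 \right)} + 240 = 0 + 240 = 240$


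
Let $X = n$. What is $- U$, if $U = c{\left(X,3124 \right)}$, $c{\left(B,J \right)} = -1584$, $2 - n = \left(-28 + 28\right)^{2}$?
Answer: $1584$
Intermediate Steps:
$n = 2$ ($n = 2 - \left(-28 + 28\right)^{2} = 2 - 0^{2} = 2 - 0 = 2 + 0 = 2$)
$X = 2$
$U = -1584$
$- U = \left(-1\right) \left(-1584\right) = 1584$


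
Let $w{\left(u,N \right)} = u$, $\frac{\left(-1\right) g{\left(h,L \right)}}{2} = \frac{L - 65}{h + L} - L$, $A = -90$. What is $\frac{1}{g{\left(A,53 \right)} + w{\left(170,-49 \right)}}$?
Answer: $\frac{37}{10188} \approx 0.0036317$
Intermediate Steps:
$g{\left(h,L \right)} = 2 L - \frac{2 \left(-65 + L\right)}{L + h}$ ($g{\left(h,L \right)} = - 2 \left(\frac{L - 65}{h + L} - L\right) = - 2 \left(\frac{-65 + L}{L + h} - L\right) = - 2 \left(- L + \frac{-65 + L}{L + h}\right) = 2 L - \frac{2 \left(-65 + L\right)}{L + h}$)
$\frac{1}{g{\left(A,53 \right)} + w{\left(170,-49 \right)}} = \frac{1}{\frac{2 \left(65 + 53^{2} - 53 + 53 \left(-90\right)\right)}{53 - 90} + 170} = \frac{1}{\frac{2 \left(65 + 2809 - 53 - 4770\right)}{-37} + 170} = \frac{1}{2 \left(- \frac{1}{37}\right) \left(-1949\right) + 170} = \frac{1}{\frac{3898}{37} + 170} = \frac{1}{\frac{10188}{37}} = \frac{37}{10188}$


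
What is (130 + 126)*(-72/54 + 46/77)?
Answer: -43520/231 ≈ -188.40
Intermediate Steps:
(130 + 126)*(-72/54 + 46/77) = 256*(-72*1/54 + 46*(1/77)) = 256*(-4/3 + 46/77) = 256*(-170/231) = -43520/231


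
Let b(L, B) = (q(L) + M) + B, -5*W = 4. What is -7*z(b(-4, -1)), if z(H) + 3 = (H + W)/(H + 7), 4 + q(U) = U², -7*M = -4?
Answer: 847/50 ≈ 16.940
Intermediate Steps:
W = -⅘ (W = -⅕*4 = -⅘ ≈ -0.80000)
M = 4/7 (M = -⅐*(-4) = 4/7 ≈ 0.57143)
q(U) = -4 + U²
b(L, B) = -24/7 + B + L² (b(L, B) = ((-4 + L²) + 4/7) + B = (-24/7 + L²) + B = -24/7 + B + L²)
z(H) = -3 + (-⅘ + H)/(7 + H) (z(H) = -3 + (H - ⅘)/(H + 7) = -3 + (-⅘ + H)/(7 + H))
-7*z(b(-4, -1)) = -7*(-109 - 10*(-24/7 - 1 + (-4)²))/(5*(7 + (-24/7 - 1 + (-4)²))) = -7*(-109 - 10*(-24/7 - 1 + 16))/(5*(7 + (-24/7 - 1 + 16))) = -7*(-109 - 10*81/7)/(5*(7 + 81/7)) = -7*(-109 - 810/7)/(5*130/7) = -7*7*(-1573)/(5*130*7) = -7*(-121/50) = 847/50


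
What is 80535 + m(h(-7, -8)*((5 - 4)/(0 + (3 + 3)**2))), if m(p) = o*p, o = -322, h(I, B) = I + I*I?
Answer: 240478/3 ≈ 80159.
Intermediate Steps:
h(I, B) = I + I**2
m(p) = -322*p
80535 + m(h(-7, -8)*((5 - 4)/(0 + (3 + 3)**2))) = 80535 - 322*(-7*(1 - 7))*(5 - 4)/(0 + (3 + 3)**2) = 80535 - 322*(-7*(-6))*1/(0 + 6**2) = 80535 - 13524*1/(0 + 36) = 80535 - 13524*1/36 = 80535 - 13524*1*(1/36) = 80535 - 13524/36 = 80535 - 322*7/6 = 80535 - 1127/3 = 240478/3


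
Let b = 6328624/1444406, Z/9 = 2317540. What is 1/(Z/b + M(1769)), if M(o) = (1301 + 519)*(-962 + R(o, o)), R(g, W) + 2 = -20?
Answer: 791078/2349176497755 ≈ 3.3675e-7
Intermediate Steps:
Z = 20857860 (Z = 9*2317540 = 20857860)
R(g, W) = -22 (R(g, W) = -2 - 20 = -22)
b = 3164312/722203 (b = 6328624*(1/1444406) = 3164312/722203 ≈ 4.3815)
M(o) = -1790880 (M(o) = (1301 + 519)*(-962 - 22) = 1820*(-984) = -1790880)
1/(Z/b + M(1769)) = 1/(20857860/(3164312/722203) - 1790880) = 1/(20857860*(722203/3164312) - 1790880) = 1/(3765902266395/791078 - 1790880) = 1/(2349176497755/791078) = 791078/2349176497755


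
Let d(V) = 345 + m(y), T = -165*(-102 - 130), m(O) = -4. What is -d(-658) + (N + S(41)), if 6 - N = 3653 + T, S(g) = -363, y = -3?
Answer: -42631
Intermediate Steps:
T = 38280 (T = -165*(-232) = 38280)
d(V) = 341 (d(V) = 345 - 4 = 341)
N = -41927 (N = 6 - (3653 + 38280) = 6 - 1*41933 = 6 - 41933 = -41927)
-d(-658) + (N + S(41)) = -1*341 + (-41927 - 363) = -341 - 42290 = -42631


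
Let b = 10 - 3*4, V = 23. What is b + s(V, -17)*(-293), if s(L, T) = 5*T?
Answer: 24903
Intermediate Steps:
b = -2 (b = 10 - 12 = -2)
b + s(V, -17)*(-293) = -2 + (5*(-17))*(-293) = -2 - 85*(-293) = -2 + 24905 = 24903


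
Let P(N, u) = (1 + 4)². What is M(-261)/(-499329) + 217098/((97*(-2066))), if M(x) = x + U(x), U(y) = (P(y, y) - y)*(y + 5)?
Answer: -46839194744/50033265129 ≈ -0.93616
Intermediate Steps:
P(N, u) = 25 (P(N, u) = 5² = 25)
U(y) = (5 + y)*(25 - y) (U(y) = (25 - y)*(y + 5) = (25 - y)*(5 + y) = (5 + y)*(25 - y))
M(x) = 125 - x² + 21*x (M(x) = x + (125 - x² + 20*x) = 125 - x² + 21*x)
M(-261)/(-499329) + 217098/((97*(-2066))) = (125 - 1*(-261)² + 21*(-261))/(-499329) + 217098/((97*(-2066))) = (125 - 1*68121 - 5481)*(-1/499329) + 217098/(-200402) = (125 - 68121 - 5481)*(-1/499329) + 217098*(-1/200402) = -73477*(-1/499329) - 108549/100201 = 73477/499329 - 108549/100201 = -46839194744/50033265129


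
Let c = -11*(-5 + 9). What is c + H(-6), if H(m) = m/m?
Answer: -43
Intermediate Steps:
H(m) = 1
c = -44 (c = -11*4 = -44)
c + H(-6) = -44 + 1 = -43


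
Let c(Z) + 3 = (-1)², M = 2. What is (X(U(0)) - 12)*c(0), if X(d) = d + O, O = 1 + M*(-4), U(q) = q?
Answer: 38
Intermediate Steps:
O = -7 (O = 1 + 2*(-4) = 1 - 8 = -7)
c(Z) = -2 (c(Z) = -3 + (-1)² = -3 + 1 = -2)
X(d) = -7 + d (X(d) = d - 7 = -7 + d)
(X(U(0)) - 12)*c(0) = ((-7 + 0) - 12)*(-2) = (-7 - 12)*(-2) = -19*(-2) = 38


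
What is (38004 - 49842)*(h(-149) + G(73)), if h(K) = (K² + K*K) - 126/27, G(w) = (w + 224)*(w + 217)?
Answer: -1545182572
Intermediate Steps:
G(w) = (217 + w)*(224 + w) (G(w) = (224 + w)*(217 + w) = (217 + w)*(224 + w))
h(K) = -14/3 + 2*K² (h(K) = (K² + K²) - 126*1/27 = 2*K² - 14/3 = -14/3 + 2*K²)
(38004 - 49842)*(h(-149) + G(73)) = (38004 - 49842)*((-14/3 + 2*(-149)²) + (48608 + 73² + 441*73)) = -11838*((-14/3 + 2*22201) + (48608 + 5329 + 32193)) = -11838*((-14/3 + 44402) + 86130) = -11838*(133192/3 + 86130) = -11838*391582/3 = -1545182572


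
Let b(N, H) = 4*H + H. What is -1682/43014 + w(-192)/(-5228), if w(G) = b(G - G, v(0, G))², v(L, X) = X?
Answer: -4956311987/28109649 ≈ -176.32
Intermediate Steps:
b(N, H) = 5*H
w(G) = 25*G² (w(G) = (5*G)² = 25*G²)
-1682/43014 + w(-192)/(-5228) = -1682/43014 + (25*(-192)²)/(-5228) = -1682*1/43014 + (25*36864)*(-1/5228) = -841/21507 + 921600*(-1/5228) = -841/21507 - 230400/1307 = -4956311987/28109649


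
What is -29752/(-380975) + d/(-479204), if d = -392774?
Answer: 81947176029/91282371950 ≈ 0.89773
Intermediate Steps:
-29752/(-380975) + d/(-479204) = -29752/(-380975) - 392774/(-479204) = -29752*(-1/380975) - 392774*(-1/479204) = 29752/380975 + 196387/239602 = 81947176029/91282371950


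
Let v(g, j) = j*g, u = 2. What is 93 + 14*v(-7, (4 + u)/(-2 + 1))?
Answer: 681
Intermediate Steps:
v(g, j) = g*j
93 + 14*v(-7, (4 + u)/(-2 + 1)) = 93 + 14*(-7*(4 + 2)/(-2 + 1)) = 93 + 14*(-42/(-1)) = 93 + 14*(-42*(-1)) = 93 + 14*(-7*(-6)) = 93 + 14*42 = 93 + 588 = 681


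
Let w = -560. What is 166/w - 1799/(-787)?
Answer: 438399/220360 ≈ 1.9895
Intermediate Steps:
166/w - 1799/(-787) = 166/(-560) - 1799/(-787) = 166*(-1/560) - 1799*(-1/787) = -83/280 + 1799/787 = 438399/220360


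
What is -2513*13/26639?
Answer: -32669/26639 ≈ -1.2264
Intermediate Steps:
-2513*13/26639 = -32669*1/26639 = -32669/26639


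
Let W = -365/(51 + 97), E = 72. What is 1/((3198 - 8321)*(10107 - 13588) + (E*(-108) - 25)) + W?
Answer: -3253128491/1319076788 ≈ -2.4662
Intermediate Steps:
W = -365/148 ≈ -2.4662
1/((3198 - 8321)*(10107 - 13588) + (E*(-108) - 25)) + W = 1/((3198 - 8321)*(10107 - 13588) + (72*(-108) - 25)) - 365/148 = 1/(-5123*(-3481) + (-7776 - 25)) - 365/148 = 1/(17833163 - 7801) - 365/148 = 1/17825362 - 365/148 = -3253128491/1319076788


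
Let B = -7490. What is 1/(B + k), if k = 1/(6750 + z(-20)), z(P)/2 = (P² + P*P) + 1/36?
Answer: -150301/1125754472 ≈ -0.00013351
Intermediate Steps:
z(P) = 1/18 + 4*P² (z(P) = 2*((P² + P*P) + 1/36) = 2*((P² + P²) + 1/36) = 2*(2*P² + 1/36) = 2*(1/36 + 2*P²) = 1/18 + 4*P²)
k = 18/150301 (k = 1/(6750 + (1/18 + 4*(-20)²)) = 1/(6750 + (1/18 + 4*400)) = 1/(6750 + (1/18 + 1600)) = 1/(6750 + 28801/18) = 1/(150301/18) = 18/150301 ≈ 0.00011976)
1/(B + k) = 1/(-7490 + 18/150301) = 1/(-1125754472/150301) = -150301/1125754472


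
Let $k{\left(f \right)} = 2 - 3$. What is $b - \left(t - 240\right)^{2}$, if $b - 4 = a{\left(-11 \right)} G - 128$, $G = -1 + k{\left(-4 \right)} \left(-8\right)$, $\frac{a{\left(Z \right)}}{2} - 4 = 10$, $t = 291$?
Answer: $-2529$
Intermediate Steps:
$a{\left(Z \right)} = 28$ ($a{\left(Z \right)} = 8 + 2 \cdot 10 = 8 + 20 = 28$)
$k{\left(f \right)} = -1$ ($k{\left(f \right)} = 2 - 3 = -1$)
$G = 7$ ($G = -1 - -8 = -1 + 8 = 7$)
$b = 72$ ($b = 4 + \left(28 \cdot 7 - 128\right) = 4 + \left(196 - 128\right) = 4 + 68 = 72$)
$b - \left(t - 240\right)^{2} = 72 - \left(291 - 240\right)^{2} = 72 - 51^{2} = 72 - 2601 = -2529$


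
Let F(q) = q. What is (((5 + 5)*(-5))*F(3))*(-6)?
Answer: 900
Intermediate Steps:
(((5 + 5)*(-5))*F(3))*(-6) = (((5 + 5)*(-5))*3)*(-6) = ((10*(-5))*3)*(-6) = -50*3*(-6) = -150*(-6) = 900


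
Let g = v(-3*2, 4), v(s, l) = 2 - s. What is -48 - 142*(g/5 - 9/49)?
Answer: -61034/245 ≈ -249.12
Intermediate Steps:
g = 8 (g = 2 - (-3)*2 = 2 - 1*(-6) = 2 + 6 = 8)
-48 - 142*(g/5 - 9/49) = -48 - 142*(8/5 - 9/49) = -48 - 142*347/245 = -48 - 49274/245 = -61034/245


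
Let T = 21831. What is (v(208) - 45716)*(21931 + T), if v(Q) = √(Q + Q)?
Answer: -2000623592 + 175048*√26 ≈ -1.9997e+9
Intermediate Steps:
v(Q) = √2*√Q (v(Q) = √(2*Q) = √2*√Q)
(v(208) - 45716)*(21931 + T) = (√2*√208 - 45716)*(21931 + 21831) = (√2*(4*√13) - 45716)*43762 = (4*√26 - 45716)*43762 = (-45716 + 4*√26)*43762 = -2000623592 + 175048*√26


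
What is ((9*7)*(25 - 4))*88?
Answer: 116424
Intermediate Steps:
((9*7)*(25 - 4))*88 = (63*21)*88 = 1323*88 = 116424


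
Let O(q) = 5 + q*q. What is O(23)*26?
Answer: 13884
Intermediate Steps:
O(q) = 5 + q²
O(23)*26 = (5 + 23²)*26 = (5 + 529)*26 = 534*26 = 13884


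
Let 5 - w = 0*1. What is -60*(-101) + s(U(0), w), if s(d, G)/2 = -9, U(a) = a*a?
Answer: 6042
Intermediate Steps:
U(a) = a**2
w = 5 (w = 5 - 0 = 5 - 1*0 = 5 + 0 = 5)
s(d, G) = -18 (s(d, G) = 2*(-9) = -18)
-60*(-101) + s(U(0), w) = -60*(-101) - 18 = 6060 - 18 = 6042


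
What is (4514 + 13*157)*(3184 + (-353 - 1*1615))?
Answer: 7970880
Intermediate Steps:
(4514 + 13*157)*(3184 + (-353 - 1*1615)) = (4514 + 2041)*(3184 + (-353 - 1615)) = 6555*(3184 - 1968) = 6555*1216 = 7970880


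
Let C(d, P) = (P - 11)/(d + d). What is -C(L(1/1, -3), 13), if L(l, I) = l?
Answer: -1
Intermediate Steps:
C(d, P) = (-11 + P)/(2*d) (C(d, P) = (-11 + P)/((2*d)) = (-11 + P)*(1/(2*d)) = (-11 + P)/(2*d))
-C(L(1/1, -3), 13) = -(-11 + 13)/(2*(1/1)) = -2/(2*1) = -2/2 = -1*1 = -1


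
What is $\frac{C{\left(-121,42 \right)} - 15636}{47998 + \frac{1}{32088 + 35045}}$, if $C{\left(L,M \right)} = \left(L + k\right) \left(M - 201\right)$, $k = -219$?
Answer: $\frac{859839464}{1074083245} \approx 0.80053$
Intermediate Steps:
$C{\left(L,M \right)} = \left(-219 + L\right) \left(-201 + M\right)$ ($C{\left(L,M \right)} = \left(L - 219\right) \left(M - 201\right) = \left(-219 + L\right) \left(-201 + M\right)$)
$\frac{C{\left(-121,42 \right)} - 15636}{47998 + \frac{1}{32088 + 35045}} = \frac{\left(44019 - 9198 - -24321 - 5082\right) - 15636}{47998 + \frac{1}{32088 + 35045}} = \frac{\left(44019 - 9198 + 24321 - 5082\right) - 15636}{47998 + \frac{1}{67133}} = \frac{54060 - 15636}{47998 + \frac{1}{67133}} = \frac{38424}{\frac{3222249735}{67133}} = 38424 \cdot \frac{67133}{3222249735} = \frac{859839464}{1074083245}$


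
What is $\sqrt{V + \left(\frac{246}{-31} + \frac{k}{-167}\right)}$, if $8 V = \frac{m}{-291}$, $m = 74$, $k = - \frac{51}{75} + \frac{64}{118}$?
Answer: $\frac{i \sqrt{6293771709292421499}}{888839130} \approx 2.8225 i$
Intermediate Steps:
$k = - \frac{203}{1475}$ ($k = \left(-51\right) \frac{1}{75} + 64 \cdot \frac{1}{118} = - \frac{17}{25} + \frac{32}{59} = - \frac{203}{1475} \approx -0.13763$)
$V = - \frac{37}{1164}$ ($V = \frac{74 \frac{1}{-291}}{8} = \frac{74 \left(- \frac{1}{291}\right)}{8} = \frac{1}{8} \left(- \frac{74}{291}\right) = - \frac{37}{1164} \approx -0.031787$)
$\sqrt{V + \left(\frac{246}{-31} + \frac{k}{-167}\right)} = \sqrt{- \frac{37}{1164} + \left(\frac{246}{-31} - \frac{203}{1475 \left(-167\right)}\right)} = \sqrt{- \frac{37}{1164} + \left(246 \left(- \frac{1}{31}\right) - - \frac{203}{246325}\right)} = \sqrt{- \frac{37}{1164} + \left(- \frac{246}{31} + \frac{203}{246325}\right)} = \sqrt{- \frac{37}{1164} - \frac{60589657}{7636075}} = \sqrt{- \frac{70808895523}{8888391300}} = \frac{i \sqrt{6293771709292421499}}{888839130}$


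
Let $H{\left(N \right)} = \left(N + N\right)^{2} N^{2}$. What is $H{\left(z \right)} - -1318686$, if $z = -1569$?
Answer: $24241070203170$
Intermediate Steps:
$H{\left(N \right)} = 4 N^{4}$ ($H{\left(N \right)} = \left(2 N\right)^{2} N^{2} = 4 N^{2} N^{2} = 4 N^{4}$)
$H{\left(z \right)} - -1318686 = 4 \left(-1569\right)^{4} - -1318686 = 4 \cdot 6060267221121 + 1318686 = 24241068884484 + 1318686 = 24241070203170$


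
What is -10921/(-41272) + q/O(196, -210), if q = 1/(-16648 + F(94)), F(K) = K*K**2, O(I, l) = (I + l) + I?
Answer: 431182607/1629499872 ≈ 0.26461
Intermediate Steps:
O(I, l) = l + 2*I
F(K) = K**3
q = 1/813936 (q = 1/(-16648 + 94**3) = 1/(-16648 + 830584) = 1/813936 ≈ 1.2286e-6)
-10921/(-41272) + q/O(196, -210) = -10921/(-41272) + 1/(813936*(-210 + 2*196)) = -10921*(-1/41272) + 1/(813936*(-210 + 392)) = 163/616 + (1/813936)/182 = 163/616 + (1/813936)*(1/182) = 163/616 + 1/148136352 = 431182607/1629499872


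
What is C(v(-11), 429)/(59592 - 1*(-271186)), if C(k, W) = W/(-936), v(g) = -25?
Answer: -11/7938672 ≈ -1.3856e-6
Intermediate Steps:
C(k, W) = -W/936 (C(k, W) = W*(-1/936) = -W/936)
C(v(-11), 429)/(59592 - 1*(-271186)) = (-1/936*429)/(59592 - 1*(-271186)) = -11/(24*(59592 + 271186)) = -11/24/330778 = -11/24*1/330778 = -11/7938672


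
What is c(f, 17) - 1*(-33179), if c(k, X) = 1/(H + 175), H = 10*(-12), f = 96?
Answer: 1824846/55 ≈ 33179.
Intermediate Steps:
H = -120
c(k, X) = 1/55 (c(k, X) = 1/(-120 + 175) = 1/55)
c(f, 17) - 1*(-33179) = 1/55 - 1*(-33179) = 1/55 + 33179 = 1824846/55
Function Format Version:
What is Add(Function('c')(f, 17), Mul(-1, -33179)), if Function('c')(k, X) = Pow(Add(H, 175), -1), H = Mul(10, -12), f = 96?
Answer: Rational(1824846, 55) ≈ 33179.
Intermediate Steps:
H = -120
Function('c')(k, X) = Rational(1, 55) (Function('c')(k, X) = Pow(Add(-120, 175), -1) = Pow(55, -1) = Rational(1, 55))
Add(Function('c')(f, 17), Mul(-1, -33179)) = Add(Rational(1, 55), Mul(-1, -33179)) = Add(Rational(1, 55), 33179) = Rational(1824846, 55)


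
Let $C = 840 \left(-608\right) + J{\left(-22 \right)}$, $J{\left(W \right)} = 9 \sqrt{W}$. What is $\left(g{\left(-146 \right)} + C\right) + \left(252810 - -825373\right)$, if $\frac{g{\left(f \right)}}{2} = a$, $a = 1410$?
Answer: $570283 + 9 i \sqrt{22} \approx 5.7028 \cdot 10^{5} + 42.214 i$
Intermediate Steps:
$g{\left(f \right)} = 2820$ ($g{\left(f \right)} = 2 \cdot 1410 = 2820$)
$C = -510720 + 9 i \sqrt{22}$ ($C = 840 \left(-608\right) + 9 \sqrt{-22} = -510720 + 9 i \sqrt{22} \approx -5.1072 \cdot 10^{5} + 42.214 i$)
$\left(g{\left(-146 \right)} + C\right) + \left(252810 - -825373\right) = \left(2820 - \left(510720 - 9 i \sqrt{22}\right)\right) + \left(252810 - -825373\right) = \left(-507900 + 9 i \sqrt{22}\right) + \left(252810 + 825373\right) = \left(-507900 + 9 i \sqrt{22}\right) + 1078183 = 570283 + 9 i \sqrt{22}$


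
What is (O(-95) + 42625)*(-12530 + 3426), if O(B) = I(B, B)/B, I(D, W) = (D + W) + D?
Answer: -388085312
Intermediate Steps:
I(D, W) = W + 2*D
O(B) = 3 (O(B) = (B + 2*B)/B = (3*B)/B = 3)
(O(-95) + 42625)*(-12530 + 3426) = (3 + 42625)*(-12530 + 3426) = 42628*(-9104) = -388085312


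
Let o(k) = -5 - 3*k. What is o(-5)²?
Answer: 100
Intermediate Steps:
o(-5)² = (-5 - 3*(-5))² = (-5 + 15)² = 10² = 100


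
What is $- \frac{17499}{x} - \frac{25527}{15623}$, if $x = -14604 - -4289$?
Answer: $\frac{10075872}{161151245} \approx 0.062524$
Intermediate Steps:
$x = -10315$ ($x = -14604 + 4289 = -10315$)
$- \frac{17499}{x} - \frac{25527}{15623} = - \frac{17499}{-10315} - \frac{25527}{15623} = \left(-17499\right) \left(- \frac{1}{10315}\right) - \frac{25527}{15623} = \frac{17499}{10315} - \frac{25527}{15623} = \frac{10075872}{161151245}$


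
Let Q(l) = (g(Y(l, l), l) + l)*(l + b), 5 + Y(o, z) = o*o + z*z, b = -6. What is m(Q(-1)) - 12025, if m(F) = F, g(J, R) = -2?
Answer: -12004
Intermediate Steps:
Y(o, z) = -5 + o**2 + z**2 (Y(o, z) = -5 + (o*o + z*z) = -5 + (o**2 + z**2) = -5 + o**2 + z**2)
Q(l) = (-6 + l)*(-2 + l) (Q(l) = (-2 + l)*(l - 6) = (-2 + l)*(-6 + l) = (-6 + l)*(-2 + l))
m(Q(-1)) - 12025 = (12 + (-1)**2 - 8*(-1)) - 12025 = (12 + 1 + 8) - 12025 = 21 - 12025 = -12004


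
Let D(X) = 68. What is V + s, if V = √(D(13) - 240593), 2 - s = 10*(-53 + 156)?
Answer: -1028 + 15*I*√1069 ≈ -1028.0 + 490.43*I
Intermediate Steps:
s = -1028 (s = 2 - 10*(-53 + 156) = 2 - 10*103 = 2 - 1*1030 = 2 - 1030 = -1028)
V = 15*I*√1069 (V = √(68 - 240593) = √(-240525) = 15*I*√1069 ≈ 490.43*I)
V + s = 15*I*√1069 - 1028 = -1028 + 15*I*√1069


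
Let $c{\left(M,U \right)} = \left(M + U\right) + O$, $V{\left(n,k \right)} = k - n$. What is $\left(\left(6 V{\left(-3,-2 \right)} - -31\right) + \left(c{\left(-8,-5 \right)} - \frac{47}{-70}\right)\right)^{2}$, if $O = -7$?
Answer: $\frac{1530169}{4900} \approx 312.28$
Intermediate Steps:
$c{\left(M,U \right)} = -7 + M + U$ ($c{\left(M,U \right)} = \left(M + U\right) - 7 = -7 + M + U$)
$\left(\left(6 V{\left(-3,-2 \right)} - -31\right) + \left(c{\left(-8,-5 \right)} - \frac{47}{-70}\right)\right)^{2} = \left(\left(6 \left(-2 - -3\right) - -31\right) - \left(20 + \frac{47}{-70}\right)\right)^{2} = \left(\left(6 \left(-2 + 3\right) + 31\right) - \frac{1353}{70}\right)^{2} = \left(\left(6 \cdot 1 + 31\right) + \left(-20 + \frac{47}{70}\right)\right)^{2} = \left(\left(6 + 31\right) - \frac{1353}{70}\right)^{2} = \left(37 - \frac{1353}{70}\right)^{2} = \left(\frac{1237}{70}\right)^{2} = \frac{1530169}{4900}$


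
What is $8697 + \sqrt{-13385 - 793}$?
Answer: $8697 + i \sqrt{14178} \approx 8697.0 + 119.07 i$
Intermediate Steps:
$8697 + \sqrt{-13385 - 793} = 8697 + \sqrt{-14178} = 8697 + i \sqrt{14178}$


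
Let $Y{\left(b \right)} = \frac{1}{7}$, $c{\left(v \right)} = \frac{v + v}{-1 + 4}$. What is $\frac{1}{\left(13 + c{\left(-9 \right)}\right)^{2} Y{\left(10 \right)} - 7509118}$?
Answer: $- \frac{1}{7509111} \approx -1.3317 \cdot 10^{-7}$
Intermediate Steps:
$c{\left(v \right)} = \frac{2 v}{3}$
$Y{\left(b \right)} = \frac{1}{7}$
$\frac{1}{\left(13 + c{\left(-9 \right)}\right)^{2} Y{\left(10 \right)} - 7509118} = \frac{1}{\left(13 + \frac{2}{3} \left(-9\right)\right)^{2} \cdot \frac{1}{7} - 7509118} = \frac{1}{\left(13 - 6\right)^{2} \cdot \frac{1}{7} - 7509118} = \frac{1}{7^{2} \cdot \frac{1}{7} - 7509118} = \frac{1}{49 \cdot \frac{1}{7} - 7509118} = \frac{1}{7 - 7509118} = \frac{1}{-7509111} = - \frac{1}{7509111}$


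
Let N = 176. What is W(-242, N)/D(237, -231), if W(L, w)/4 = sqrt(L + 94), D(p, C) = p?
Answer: 8*I*sqrt(37)/237 ≈ 0.20533*I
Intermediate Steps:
W(L, w) = 4*sqrt(94 + L) (W(L, w) = 4*sqrt(L + 94) = 4*sqrt(94 + L))
W(-242, N)/D(237, -231) = (4*sqrt(94 - 242))/237 = (4*sqrt(-148))*(1/237) = (4*(2*I*sqrt(37)))*(1/237) = (8*I*sqrt(37))*(1/237) = 8*I*sqrt(37)/237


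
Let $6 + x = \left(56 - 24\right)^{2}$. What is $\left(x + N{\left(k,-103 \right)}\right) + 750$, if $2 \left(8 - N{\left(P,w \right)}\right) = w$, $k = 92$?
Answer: $\frac{3655}{2} \approx 1827.5$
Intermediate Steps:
$N{\left(P,w \right)} = 8 - \frac{w}{2}$
$x = 1018$ ($x = -6 + \left(56 - 24\right)^{2} = -6 + 32^{2} = -6 + 1024 = 1018$)
$\left(x + N{\left(k,-103 \right)}\right) + 750 = \left(1018 + \left(8 - - \frac{103}{2}\right)\right) + 750 = \left(1018 + \left(8 + \frac{103}{2}\right)\right) + 750 = \left(1018 + \frac{119}{2}\right) + 750 = \frac{2155}{2} + 750 = \frac{3655}{2}$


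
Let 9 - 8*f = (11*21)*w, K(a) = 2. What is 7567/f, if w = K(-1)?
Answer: -60536/453 ≈ -133.63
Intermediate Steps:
w = 2
f = -453/8 (f = 9/8 - 11*21*2/8 = 9/8 - 231*2/8 = 9/8 - ⅛*462 = 9/8 - 231/4 = -453/8 ≈ -56.625)
7567/f = 7567/(-453/8) = 7567*(-8/453) = -60536/453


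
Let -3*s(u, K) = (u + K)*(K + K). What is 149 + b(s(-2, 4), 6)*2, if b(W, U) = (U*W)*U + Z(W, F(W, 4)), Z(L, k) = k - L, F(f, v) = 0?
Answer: -673/3 ≈ -224.33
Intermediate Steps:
s(u, K) = -2*K*(K + u)/3 (s(u, K) = -(u + K)*(K + K)/3 = -(K + u)*2*K/3 = -2*K*(K + u)/3)
b(W, U) = -W + W*U² (b(W, U) = (U*W)*U + (0 - W) = W*U² - W = -W + W*U²)
149 + b(s(-2, 4), 6)*2 = 149 + ((-⅔*4*(4 - 2))*(-1 + 6²))*2 = 149 + ((-⅔*4*2)*(-1 + 36))*2 = 149 - 16/3*35*2 = 149 - 560/3*2 = 149 - 1120/3 = -673/3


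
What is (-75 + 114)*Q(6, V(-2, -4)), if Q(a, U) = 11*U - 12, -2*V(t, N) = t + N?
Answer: 819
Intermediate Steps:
V(t, N) = -N/2 - t/2 (V(t, N) = -(t + N)/2 = -(N + t)/2 = -N/2 - t/2)
Q(a, U) = -12 + 11*U
(-75 + 114)*Q(6, V(-2, -4)) = (-75 + 114)*(-12 + 11*(-1/2*(-4) - 1/2*(-2))) = 39*(-12 + 11*(2 + 1)) = 39*(-12 + 11*3) = 39*(-12 + 33) = 39*21 = 819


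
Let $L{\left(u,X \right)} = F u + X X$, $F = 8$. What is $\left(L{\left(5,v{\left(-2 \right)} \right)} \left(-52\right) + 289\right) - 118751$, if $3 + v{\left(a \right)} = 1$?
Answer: $-120750$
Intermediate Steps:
$v{\left(a \right)} = -2$ ($v{\left(a \right)} = -3 + 1 = -2$)
$L{\left(u,X \right)} = X^{2} + 8 u$ ($L{\left(u,X \right)} = 8 u + X X = 8 u + X^{2} = X^{2} + 8 u$)
$\left(L{\left(5,v{\left(-2 \right)} \right)} \left(-52\right) + 289\right) - 118751 = \left(\left(\left(-2\right)^{2} + 8 \cdot 5\right) \left(-52\right) + 289\right) - 118751 = \left(\left(4 + 40\right) \left(-52\right) + 289\right) - 118751 = \left(44 \left(-52\right) + 289\right) - 118751 = \left(-2288 + 289\right) - 118751 = -1999 - 118751 = -120750$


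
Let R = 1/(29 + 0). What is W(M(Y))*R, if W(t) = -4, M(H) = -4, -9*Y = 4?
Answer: -4/29 ≈ -0.13793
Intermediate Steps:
Y = -4/9 (Y = -1/9*4 = -4/9 ≈ -0.44444)
R = 1/29 ≈ 0.034483
W(M(Y))*R = -4*1/29 = -4/29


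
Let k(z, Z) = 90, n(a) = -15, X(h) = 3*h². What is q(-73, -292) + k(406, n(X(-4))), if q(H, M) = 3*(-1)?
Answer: 87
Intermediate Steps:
q(H, M) = -3
q(-73, -292) + k(406, n(X(-4))) = -3 + 90 = 87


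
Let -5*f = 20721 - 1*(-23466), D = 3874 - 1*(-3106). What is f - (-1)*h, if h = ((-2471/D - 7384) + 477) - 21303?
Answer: -258593323/6980 ≈ -37048.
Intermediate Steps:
D = 6980 (D = 3874 + 3106 = 6980)
f = -44187/5 (f = -(20721 - 1*(-23466))/5 = -(20721 + 23466)/5 = -⅕*44187 = -44187/5 ≈ -8837.4)
h = -196908271/6980 (h = ((-2471/6980 - 7384) + 477) - 21303 = (-51542791/6980 + 477) - 21303 = -48213331/6980 - 21303 = -196908271/6980 ≈ -28210.)
f - (-1)*h = -44187/5 - (-1)*(-196908271)/6980 = -44187/5 - 1*196908271/6980 = -44187/5 - 196908271/6980 = -258593323/6980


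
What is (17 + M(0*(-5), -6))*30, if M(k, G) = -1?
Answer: 480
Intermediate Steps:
(17 + M(0*(-5), -6))*30 = (17 - 1)*30 = 16*30 = 480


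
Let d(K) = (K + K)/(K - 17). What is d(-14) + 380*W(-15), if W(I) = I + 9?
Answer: -70652/31 ≈ -2279.1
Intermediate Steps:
W(I) = 9 + I
d(K) = 2*K/(-17 + K) (d(K) = (2*K)/(-17 + K) = 2*K/(-17 + K))
d(-14) + 380*W(-15) = 2*(-14)/(-17 - 14) + 380*(9 - 15) = 2*(-14)/(-31) + 380*(-6) = 2*(-14)*(-1/31) - 2280 = 28/31 - 2280 = -70652/31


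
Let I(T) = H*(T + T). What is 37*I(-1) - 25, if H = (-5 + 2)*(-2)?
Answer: -469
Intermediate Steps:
H = 6 (H = -3*(-2) = 6)
I(T) = 12*T (I(T) = 6*(T + T) = 6*(2*T) = 12*T)
37*I(-1) - 25 = 37*(12*(-1)) - 25 = 37*(-12) - 25 = -444 - 25 = -469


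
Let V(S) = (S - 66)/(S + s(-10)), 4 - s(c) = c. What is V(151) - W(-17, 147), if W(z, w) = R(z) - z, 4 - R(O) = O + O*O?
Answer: 8300/33 ≈ 251.52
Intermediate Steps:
s(c) = 4 - c
R(O) = 4 - O - O² (R(O) = 4 - (O + O*O) = 4 - (O + O²) = 4 + (-O - O²) = 4 - O - O²)
W(z, w) = 4 - z² - 2*z (W(z, w) = (4 - z - z²) - z = 4 - z² - 2*z)
V(S) = (-66 + S)/(14 + S) (V(S) = (S - 66)/(S + (4 - 1*(-10))) = (-66 + S)/(S + (4 + 10)) = (-66 + S)/(S + 14) = (-66 + S)/(14 + S))
V(151) - W(-17, 147) = (-66 + 151)/(14 + 151) - (4 - 1*(-17)² - 2*(-17)) = 85/165 - (4 - 1*289 + 34) = (1/165)*85 - (4 - 289 + 34) = 17/33 - 1*(-251) = 17/33 + 251 = 8300/33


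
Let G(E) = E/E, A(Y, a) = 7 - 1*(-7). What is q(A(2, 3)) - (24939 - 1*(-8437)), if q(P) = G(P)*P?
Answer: -33362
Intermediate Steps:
A(Y, a) = 14 (A(Y, a) = 7 + 7 = 14)
G(E) = 1
q(P) = P (q(P) = 1*P = P)
q(A(2, 3)) - (24939 - 1*(-8437)) = 14 - (24939 - 1*(-8437)) = 14 - (24939 + 8437) = 14 - 1*33376 = 14 - 33376 = -33362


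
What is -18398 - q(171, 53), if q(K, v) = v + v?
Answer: -18504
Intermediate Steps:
q(K, v) = 2*v
-18398 - q(171, 53) = -18398 - 2*53 = -18398 - 1*106 = -18398 - 106 = -18504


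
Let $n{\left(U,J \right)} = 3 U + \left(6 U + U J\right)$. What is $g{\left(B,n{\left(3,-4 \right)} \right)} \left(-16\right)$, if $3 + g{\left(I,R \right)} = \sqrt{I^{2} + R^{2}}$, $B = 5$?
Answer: $48 - 80 \sqrt{10} \approx -204.98$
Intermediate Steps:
$n{\left(U,J \right)} = 9 U + J U$ ($n{\left(U,J \right)} = 3 U + \left(6 U + J U\right) = 9 U + J U$)
$g{\left(I,R \right)} = -3 + \sqrt{I^{2} + R^{2}}$
$g{\left(B,n{\left(3,-4 \right)} \right)} \left(-16\right) = \left(-3 + \sqrt{5^{2} + \left(3 \left(9 - 4\right)\right)^{2}}\right) \left(-16\right) = \left(-3 + \sqrt{25 + \left(3 \cdot 5\right)^{2}}\right) \left(-16\right) = \left(-3 + \sqrt{25 + 15^{2}}\right) \left(-16\right) = \left(-3 + \sqrt{25 + 225}\right) \left(-16\right) = \left(-3 + \sqrt{250}\right) \left(-16\right) = \left(-3 + 5 \sqrt{10}\right) \left(-16\right) = 48 - 80 \sqrt{10}$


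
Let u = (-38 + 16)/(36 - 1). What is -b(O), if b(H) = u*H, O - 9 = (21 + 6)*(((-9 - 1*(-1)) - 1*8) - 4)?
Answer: -11682/35 ≈ -333.77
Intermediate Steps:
u = -22/35 ≈ -0.62857
O = -531 (O = 9 + (21 + 6)*(((-9 - 1*(-1)) - 1*8) - 4) = 9 + 27*(((-9 + 1) - 8) - 4) = 9 + 27*((-8 - 8) - 4) = 9 + 27*(-16 - 4) = 9 + 27*(-20) = 9 - 540 = -531)
b(H) = -22*H/35
-b(O) = -(-22)*(-531)/35 = -1*11682/35 = -11682/35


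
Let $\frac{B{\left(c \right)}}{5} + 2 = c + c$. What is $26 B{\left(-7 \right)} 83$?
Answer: $-172640$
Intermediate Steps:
$B{\left(c \right)} = -10 + 10 c$ ($B{\left(c \right)} = -10 + 5 \left(c + c\right) = -10 + 5 \cdot 2 c = -10 + 10 c$)
$26 B{\left(-7 \right)} 83 = 26 \left(-10 + 10 \left(-7\right)\right) 83 = 26 \left(-10 - 70\right) 83 = 26 \left(-80\right) 83 = \left(-2080\right) 83 = -172640$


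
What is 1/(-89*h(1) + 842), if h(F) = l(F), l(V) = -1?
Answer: 1/931 ≈ 0.0010741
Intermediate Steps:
h(F) = -1
1/(-89*h(1) + 842) = 1/(-89*(-1) + 842) = 1/(89 + 842) = 1/931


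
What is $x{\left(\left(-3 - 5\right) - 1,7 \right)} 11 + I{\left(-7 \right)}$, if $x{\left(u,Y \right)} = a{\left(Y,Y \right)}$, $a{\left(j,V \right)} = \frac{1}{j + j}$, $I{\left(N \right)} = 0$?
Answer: $\frac{11}{14} \approx 0.78571$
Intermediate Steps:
$a{\left(j,V \right)} = \frac{1}{2 j}$
$x{\left(u,Y \right)} = \frac{1}{2 Y}$
$x{\left(\left(-3 - 5\right) - 1,7 \right)} 11 + I{\left(-7 \right)} = \frac{1}{2 \cdot 7} \cdot 11 + 0 = \frac{1}{2} \cdot \frac{1}{7} \cdot 11 + 0 = \frac{1}{14} \cdot 11 + 0 = \frac{11}{14} + 0 = \frac{11}{14}$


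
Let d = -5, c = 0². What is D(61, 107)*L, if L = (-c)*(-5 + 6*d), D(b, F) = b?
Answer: 0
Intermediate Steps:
c = 0
L = 0 (L = (-1*0)*(-5 + 6*(-5)) = 0*(-5 - 30) = 0*(-35) = 0)
D(61, 107)*L = 61*0 = 0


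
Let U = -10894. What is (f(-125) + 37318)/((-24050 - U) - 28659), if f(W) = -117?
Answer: -37201/41815 ≈ -0.88966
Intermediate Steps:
(f(-125) + 37318)/((-24050 - U) - 28659) = (-117 + 37318)/((-24050 - 1*(-10894)) - 28659) = 37201/((-24050 + 10894) - 28659) = 37201/(-13156 - 28659) = 37201/(-41815) = 37201*(-1/41815) = -37201/41815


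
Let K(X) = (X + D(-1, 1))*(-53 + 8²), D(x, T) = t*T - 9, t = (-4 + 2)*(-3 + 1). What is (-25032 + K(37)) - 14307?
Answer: -38987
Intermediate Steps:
t = 4 (t = -2*(-2) = 4)
D(x, T) = -9 + 4*T (D(x, T) = 4*T - 9 = -9 + 4*T)
K(X) = -55 + 11*X (K(X) = (X + (-9 + 4*1))*(-53 + 8²) = (X + (-9 + 4))*(-53 + 64) = (X - 5)*11 = (-5 + X)*11 = -55 + 11*X)
(-25032 + K(37)) - 14307 = (-25032 + (-55 + 11*37)) - 14307 = (-25032 + (-55 + 407)) - 14307 = (-25032 + 352) - 14307 = -24680 - 14307 = -38987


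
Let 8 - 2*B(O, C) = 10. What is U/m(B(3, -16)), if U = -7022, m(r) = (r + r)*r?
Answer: -3511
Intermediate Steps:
B(O, C) = -1 (B(O, C) = 4 - 1/2*10 = 4 - 5 = -1)
m(r) = 2*r**2 (m(r) = (2*r)*r = 2*r**2)
U/m(B(3, -16)) = -7022/(2*(-1)**2) = -7022/(2*1) = -7022/2 = -7022*1/2 = -3511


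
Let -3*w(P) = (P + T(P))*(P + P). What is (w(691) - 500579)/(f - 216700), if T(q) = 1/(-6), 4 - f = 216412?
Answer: 3684703/1948986 ≈ 1.8906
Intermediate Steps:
f = -216408 (f = 4 - 1*216412 = 4 - 216412 = -216408)
T(q) = -⅙
w(P) = -2*P*(-⅙ + P)/3 (w(P) = -(P - ⅙)*(P + P)/3 = -(-⅙ + P)*2*P/3 = -2*P*(-⅙ + P)/3)
(w(691) - 500579)/(f - 216700) = ((⅑)*691*(1 - 6*691) - 500579)/(-216408 - 216700) = ((⅑)*691*(1 - 4146) - 500579)/(-433108) = ((⅑)*691*(-4145) - 500579)*(-1/433108) = (-2864195/9 - 500579)*(-1/433108) = -7369406/9*(-1/433108) = 3684703/1948986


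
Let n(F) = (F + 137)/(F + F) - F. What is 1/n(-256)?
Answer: 512/131191 ≈ 0.0039027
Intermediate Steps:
n(F) = -F + (137 + F)/(2*F) (n(F) = (137 + F)/((2*F)) - F = (137 + F)*(1/(2*F)) - F = (137 + F)/(2*F) - F = -F + (137 + F)/(2*F))
1/n(-256) = 1/(1/2 - 1*(-256) + (137/2)/(-256)) = 1/(1/2 + 256 + (137/2)*(-1/256)) = 1/(1/2 + 256 - 137/512) = 1/(131191/512) = 512/131191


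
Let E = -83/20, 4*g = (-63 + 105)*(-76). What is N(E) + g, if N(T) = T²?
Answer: -312311/400 ≈ -780.78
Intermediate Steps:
g = -798 (g = ((-63 + 105)*(-76))/4 = (42*(-76))/4 = (¼)*(-3192) = -798)
E = -83/20 (E = -83*1/20 = -83/20 ≈ -4.1500)
N(E) + g = (-83/20)² - 798 = 6889/400 - 798 = -312311/400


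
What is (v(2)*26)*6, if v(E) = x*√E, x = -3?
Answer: -468*√2 ≈ -661.85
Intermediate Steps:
v(E) = -3*√E
(v(2)*26)*6 = (-3*√2*26)*6 = -78*√2*6 = -468*√2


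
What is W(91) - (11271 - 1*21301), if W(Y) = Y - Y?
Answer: 10030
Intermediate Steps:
W(Y) = 0
W(91) - (11271 - 1*21301) = 0 - (11271 - 1*21301) = 0 - (11271 - 21301) = 0 - 1*(-10030) = 0 + 10030 = 10030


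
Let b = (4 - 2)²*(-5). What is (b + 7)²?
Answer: 169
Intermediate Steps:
b = -20 (b = 2²*(-5) = 4*(-5) = -20)
(b + 7)² = (-20 + 7)² = (-13)² = 169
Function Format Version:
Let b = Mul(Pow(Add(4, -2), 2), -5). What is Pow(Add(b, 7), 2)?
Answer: 169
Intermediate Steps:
b = -20 (b = Mul(Pow(2, 2), -5) = Mul(4, -5) = -20)
Pow(Add(b, 7), 2) = Pow(Add(-20, 7), 2) = Pow(-13, 2) = 169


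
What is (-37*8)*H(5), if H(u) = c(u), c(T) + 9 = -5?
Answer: 4144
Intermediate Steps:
c(T) = -14 (c(T) = -9 - 5 = -14)
H(u) = -14
(-37*8)*H(5) = -37*8*(-14) = -296*(-14) = 4144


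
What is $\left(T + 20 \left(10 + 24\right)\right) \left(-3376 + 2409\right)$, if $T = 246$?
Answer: $-895442$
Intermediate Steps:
$\left(T + 20 \left(10 + 24\right)\right) \left(-3376 + 2409\right) = \left(246 + 20 \left(10 + 24\right)\right) \left(-3376 + 2409\right) = \left(246 + 20 \cdot 34\right) \left(-967\right) = \left(246 + 680\right) \left(-967\right) = 926 \left(-967\right) = -895442$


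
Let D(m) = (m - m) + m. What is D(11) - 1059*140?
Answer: -148249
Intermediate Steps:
D(m) = m (D(m) = 0 + m = m)
D(11) - 1059*140 = 11 - 1059*140 = 11 - 148260 = -148249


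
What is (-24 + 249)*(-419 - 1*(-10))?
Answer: -92025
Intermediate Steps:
(-24 + 249)*(-419 - 1*(-10)) = 225*(-419 + 10) = 225*(-409) = -92025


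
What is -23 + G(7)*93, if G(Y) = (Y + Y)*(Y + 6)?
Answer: 16903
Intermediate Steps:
G(Y) = 2*Y*(6 + Y) (G(Y) = (2*Y)*(6 + Y) = 2*Y*(6 + Y))
-23 + G(7)*93 = -23 + (2*7*(6 + 7))*93 = -23 + (2*7*13)*93 = -23 + 182*93 = -23 + 16926 = 16903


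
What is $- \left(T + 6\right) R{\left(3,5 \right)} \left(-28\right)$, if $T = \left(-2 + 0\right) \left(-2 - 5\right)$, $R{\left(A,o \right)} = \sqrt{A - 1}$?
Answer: $560 \sqrt{2} \approx 791.96$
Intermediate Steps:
$R{\left(A,o \right)} = \sqrt{-1 + A}$
$T = 14$ ($T = \left(-2\right) \left(-7\right) = 14$)
$- \left(T + 6\right) R{\left(3,5 \right)} \left(-28\right) = - \left(14 + 6\right) \sqrt{-1 + 3} \left(-28\right) = - 20 \sqrt{2} \left(-28\right) = 560 \sqrt{2}$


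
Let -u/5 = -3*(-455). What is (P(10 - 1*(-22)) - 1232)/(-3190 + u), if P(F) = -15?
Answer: 1247/10015 ≈ 0.12451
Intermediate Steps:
u = -6825 (u = -(-15)*(-455) = -5*1365 = -6825)
(P(10 - 1*(-22)) - 1232)/(-3190 + u) = (-15 - 1232)/(-3190 - 6825) = -1247/(-10015) = -1247*(-1/10015) = 1247/10015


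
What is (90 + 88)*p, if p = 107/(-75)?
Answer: -19046/75 ≈ -253.95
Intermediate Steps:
p = -107/75 (p = 107*(-1/75) = -107/75 ≈ -1.4267)
(90 + 88)*p = (90 + 88)*(-107/75) = 178*(-107/75) = -19046/75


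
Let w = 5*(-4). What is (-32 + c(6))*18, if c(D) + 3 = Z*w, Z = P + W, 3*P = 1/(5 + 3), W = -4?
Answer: 795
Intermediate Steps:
P = 1/24 (P = 1/(3*(5 + 3)) = (⅓)/8 = (⅓)*(⅛) = 1/24 ≈ 0.041667)
Z = -95/24 (Z = 1/24 - 4 = -95/24 ≈ -3.9583)
w = -20
c(D) = 457/6 (c(D) = -3 - 95/24*(-20) = -3 + 475/6 = 457/6)
(-32 + c(6))*18 = (-32 + 457/6)*18 = (265/6)*18 = 795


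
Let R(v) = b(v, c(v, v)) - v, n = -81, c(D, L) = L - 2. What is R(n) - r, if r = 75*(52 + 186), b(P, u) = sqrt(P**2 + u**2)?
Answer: -17769 + 5*sqrt(538) ≈ -17653.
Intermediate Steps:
c(D, L) = -2 + L
r = 17850 (r = 75*238 = 17850)
R(v) = sqrt(v**2 + (-2 + v)**2) - v
R(n) - r = (sqrt((-81)**2 + (-2 - 81)**2) - 1*(-81)) - 1*17850 = (sqrt(6561 + (-83)**2) + 81) - 17850 = (sqrt(6561 + 6889) + 81) - 17850 = (sqrt(13450) + 81) - 17850 = (5*sqrt(538) + 81) - 17850 = (81 + 5*sqrt(538)) - 17850 = -17769 + 5*sqrt(538)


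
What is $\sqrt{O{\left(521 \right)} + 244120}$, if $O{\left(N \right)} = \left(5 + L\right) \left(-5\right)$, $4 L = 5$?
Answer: $\frac{\sqrt{976355}}{2} \approx 494.05$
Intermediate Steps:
$L = \frac{5}{4}$ ($L = \frac{1}{4} \cdot 5 = \frac{5}{4} \approx 1.25$)
$O{\left(N \right)} = - \frac{125}{4}$ ($O{\left(N \right)} = \left(5 + \frac{5}{4}\right) \left(-5\right) = \frac{25}{4} \left(-5\right) = - \frac{125}{4}$)
$\sqrt{O{\left(521 \right)} + 244120} = \sqrt{- \frac{125}{4} + 244120} = \sqrt{\frac{976355}{4}} = \frac{\sqrt{976355}}{2}$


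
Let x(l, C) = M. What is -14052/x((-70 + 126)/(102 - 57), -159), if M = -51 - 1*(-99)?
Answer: -1171/4 ≈ -292.75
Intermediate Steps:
M = 48 (M = -51 + 99 = 48)
x(l, C) = 48
-14052/x((-70 + 126)/(102 - 57), -159) = -14052/48 = -14052*1/48 = -1171/4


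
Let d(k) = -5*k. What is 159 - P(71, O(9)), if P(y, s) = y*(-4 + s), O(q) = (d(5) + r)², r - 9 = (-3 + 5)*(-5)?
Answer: -47553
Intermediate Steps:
r = -1 (r = 9 + (-3 + 5)*(-5) = 9 + 2*(-5) = 9 - 10 = -1)
O(q) = 676 (O(q) = (-5*5 - 1)² = (-25 - 1)² = (-26)² = 676)
159 - P(71, O(9)) = 159 - 71*(-4 + 676) = 159 - 71*672 = 159 - 1*47712 = 159 - 47712 = -47553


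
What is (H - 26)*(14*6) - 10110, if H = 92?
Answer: -4566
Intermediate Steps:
(H - 26)*(14*6) - 10110 = (92 - 26)*(14*6) - 10110 = 66*84 - 10110 = 5544 - 10110 = -4566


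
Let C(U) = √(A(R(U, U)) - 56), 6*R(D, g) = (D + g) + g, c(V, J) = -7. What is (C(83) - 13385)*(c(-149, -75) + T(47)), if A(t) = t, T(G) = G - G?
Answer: 93695 - 7*I*√58/2 ≈ 93695.0 - 26.655*I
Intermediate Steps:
T(G) = 0
R(D, g) = g/3 + D/6 (R(D, g) = ((D + g) + g)/6 = (D + 2*g)/6 = g/3 + D/6)
C(U) = √(-56 + U/2) (C(U) = √((U/3 + U/6) - 56) = √(U/2 - 56) = √(-56 + U/2))
(C(83) - 13385)*(c(-149, -75) + T(47)) = (√(-224 + 2*83)/2 - 13385)*(-7 + 0) = (√(-224 + 166)/2 - 13385)*(-7) = (√(-58)/2 - 13385)*(-7) = ((I*√58)/2 - 13385)*(-7) = (I*√58/2 - 13385)*(-7) = (-13385 + I*√58/2)*(-7) = 93695 - 7*I*√58/2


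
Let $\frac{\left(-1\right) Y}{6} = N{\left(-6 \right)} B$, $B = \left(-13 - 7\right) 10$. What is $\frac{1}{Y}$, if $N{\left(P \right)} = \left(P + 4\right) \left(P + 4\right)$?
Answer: $\frac{1}{4800} \approx 0.00020833$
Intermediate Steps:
$B = -200$ ($B = \left(-20\right) 10 = -200$)
$N{\left(P \right)} = \left(4 + P\right)^{2}$ ($N{\left(P \right)} = \left(4 + P\right) \left(4 + P\right) = \left(4 + P\right)^{2}$)
$Y = 4800$ ($Y = - 6 \left(4 - 6\right)^{2} \left(-200\right) = - 6 \left(-2\right)^{2} \left(-200\right) = - 6 \cdot 4 \left(-200\right) = \left(-6\right) \left(-800\right) = 4800$)
$\frac{1}{Y} = \frac{1}{4800}$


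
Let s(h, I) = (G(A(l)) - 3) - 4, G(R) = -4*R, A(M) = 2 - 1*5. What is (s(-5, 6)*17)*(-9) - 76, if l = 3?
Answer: -841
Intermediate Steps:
A(M) = -3 (A(M) = 2 - 5 = -3)
s(h, I) = 5 (s(h, I) = (-4*(-3) - 3) - 4 = (12 - 3) - 4 = 9 - 4 = 5)
(s(-5, 6)*17)*(-9) - 76 = (5*17)*(-9) - 76 = 85*(-9) - 76 = -765 - 76 = -841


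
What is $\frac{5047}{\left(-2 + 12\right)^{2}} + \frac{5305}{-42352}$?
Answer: $\frac{53305011}{1058800} \approx 50.345$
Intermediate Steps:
$\frac{5047}{\left(-2 + 12\right)^{2}} + \frac{5305}{-42352} = \frac{5047}{10^{2}} + 5305 \left(- \frac{1}{42352}\right) = \frac{5047}{100} - \frac{5305}{42352} = \frac{53305011}{1058800}$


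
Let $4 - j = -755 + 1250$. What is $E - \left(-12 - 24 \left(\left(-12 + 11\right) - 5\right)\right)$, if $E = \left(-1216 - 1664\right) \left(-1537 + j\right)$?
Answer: $5840508$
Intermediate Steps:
$j = -491$ ($j = 4 - \left(-755 + 1250\right) = 4 - 495 = -491$)
$E = 5840640$ ($E = \left(-1216 - 1664\right) \left(-1537 - 491\right) = \left(-2880\right) \left(-2028\right) = 5840640$)
$E - \left(-12 - 24 \left(\left(-12 + 11\right) - 5\right)\right) = 5840640 - \left(-12 - 24 \left(\left(-12 + 11\right) - 5\right)\right) = 5840640 - \left(-12 - 24 \left(-1 - 5\right)\right) = 5840640 - \left(-12 - -144\right) = 5840640 - \left(-12 + 144\right) = 5840640 - 132 = 5840508$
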